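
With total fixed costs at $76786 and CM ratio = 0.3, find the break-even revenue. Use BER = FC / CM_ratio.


Formula: BER = Fixed Costs / Contribution Margin Ratio
BER = $76786 / 0.3
BER = $255953.33 (to the nearest cent)

$255953.33


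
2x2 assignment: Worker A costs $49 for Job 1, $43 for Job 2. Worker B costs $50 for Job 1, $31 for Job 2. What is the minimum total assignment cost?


Option 1: A->1 + B->2 = $49 + $31 = $80
Option 2: A->2 + B->1 = $43 + $50 = $93
Min cost = min($80, $93) = $80

$80


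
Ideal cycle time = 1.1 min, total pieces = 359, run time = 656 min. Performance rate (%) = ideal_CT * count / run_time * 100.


Formula: Performance = (Ideal CT * Total Count) / Run Time * 100
Ideal output time = 1.1 * 359 = 394.9 min
Performance = 394.9 / 656 * 100 = 60.2%

60.2%


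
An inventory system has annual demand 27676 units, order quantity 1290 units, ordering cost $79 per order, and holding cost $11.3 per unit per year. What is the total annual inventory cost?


TC = 27676/1290 * 79 + 1290/2 * 11.3

$8983.39


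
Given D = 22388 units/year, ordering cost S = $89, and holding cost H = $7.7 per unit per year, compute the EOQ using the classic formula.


Formula: EOQ = sqrt(2 * D * S / H)
Numerator: 2 * 22388 * 89 = 3985064
2DS/H = 3985064 / 7.7 = 517540.8
EOQ = sqrt(517540.8) = 719.4 units

719.4 units


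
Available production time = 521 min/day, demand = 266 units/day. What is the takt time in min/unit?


Formula: Takt Time = Available Production Time / Customer Demand
Takt = 521 min/day / 266 units/day
Takt = 1.96 min/unit

1.96 min/unit


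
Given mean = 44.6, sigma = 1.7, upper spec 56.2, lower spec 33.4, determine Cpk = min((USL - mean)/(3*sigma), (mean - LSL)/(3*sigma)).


Cpu = (56.2 - 44.6) / (3 * 1.7) = 2.27
Cpl = (44.6 - 33.4) / (3 * 1.7) = 2.2
Cpk = min(2.27, 2.2) = 2.2

2.2


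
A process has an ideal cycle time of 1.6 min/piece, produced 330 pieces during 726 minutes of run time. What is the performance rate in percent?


Formula: Performance = (Ideal CT * Total Count) / Run Time * 100
Ideal output time = 1.6 * 330 = 528.0 min
Performance = 528.0 / 726 * 100 = 72.7%

72.7%


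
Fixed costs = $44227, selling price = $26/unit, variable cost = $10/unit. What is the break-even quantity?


Formula: BEQ = Fixed Costs / (Price - Variable Cost)
Contribution margin = $26 - $10 = $16/unit
BEQ = ceil($44227 / $16/unit) = ceil(2764.19) = 2765 units

2765 units


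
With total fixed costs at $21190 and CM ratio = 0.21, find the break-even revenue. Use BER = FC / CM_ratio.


Formula: BER = Fixed Costs / Contribution Margin Ratio
BER = $21190 / 0.21
BER = $100904.76 (to the nearest cent)

$100904.76


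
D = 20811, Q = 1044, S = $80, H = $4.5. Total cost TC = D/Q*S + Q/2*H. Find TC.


TC = 20811/1044 * 80 + 1044/2 * 4.5

$3943.71


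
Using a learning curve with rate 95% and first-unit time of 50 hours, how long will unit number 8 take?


Formula: T_n = T_1 * (learning_rate)^(log2(n)) where learning_rate = rate/100
Doublings = log2(8) = 3
T_n = 50 * 0.95^3
T_n = 50 * 0.8574 = 42.9 hours

42.9 hours


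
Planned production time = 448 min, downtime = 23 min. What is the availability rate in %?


Formula: Availability = (Planned Time - Downtime) / Planned Time * 100
Uptime = 448 - 23 = 425 min
Availability = 425 / 448 * 100 = 94.9%

94.9%


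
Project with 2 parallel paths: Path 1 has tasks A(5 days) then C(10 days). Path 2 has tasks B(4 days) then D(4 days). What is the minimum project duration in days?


Path 1 = 5 + 10 = 15 days
Path 2 = 4 + 4 = 8 days
Duration = max(15, 8) = 15 days

15 days


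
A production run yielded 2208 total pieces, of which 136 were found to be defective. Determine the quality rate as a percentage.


Formula: Quality Rate = Good Pieces / Total Pieces * 100
Good pieces = 2208 - 136 = 2072
QR = 2072 / 2208 * 100 = 93.8%

93.8%


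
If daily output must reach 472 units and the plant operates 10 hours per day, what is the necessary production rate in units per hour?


Formula: Production Rate = Daily Demand / Available Hours
Rate = 472 units/day / 10 hours/day
Rate = 47.2 units/hour

47.2 units/hour


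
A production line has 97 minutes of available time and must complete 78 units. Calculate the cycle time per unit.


Formula: CT = Available Time / Number of Units
CT = 97 min / 78 units
CT = 1.24 min/unit

1.24 min/unit


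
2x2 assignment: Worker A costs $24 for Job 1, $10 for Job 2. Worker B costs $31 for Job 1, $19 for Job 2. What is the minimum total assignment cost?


Option 1: A->1 + B->2 = $24 + $19 = $43
Option 2: A->2 + B->1 = $10 + $31 = $41
Min cost = min($43, $41) = $41

$41


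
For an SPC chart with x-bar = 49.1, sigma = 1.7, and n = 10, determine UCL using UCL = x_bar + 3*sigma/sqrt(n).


UCL = 49.1 + 3 * 1.7 / sqrt(10)

50.71


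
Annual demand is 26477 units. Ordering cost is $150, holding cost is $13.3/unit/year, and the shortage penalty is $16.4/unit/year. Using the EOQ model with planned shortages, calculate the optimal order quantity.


Formula: EOQ* = sqrt(2DS/H) * sqrt((H+P)/P)
Base EOQ = sqrt(2*26477*150/13.3) = 772.8 units
Correction = sqrt((13.3+16.4)/16.4) = 1.34572
EOQ* = 772.8 * 1.34572 = 1040.0 units

1040.0 units


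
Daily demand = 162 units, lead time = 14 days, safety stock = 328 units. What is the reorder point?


Formula: ROP = (Daily Demand * Lead Time) + Safety Stock
Demand during lead time = 162 * 14 = 2268 units
ROP = 2268 + 328 = 2596 units

2596 units


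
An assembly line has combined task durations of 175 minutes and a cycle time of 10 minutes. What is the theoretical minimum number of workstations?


Formula: N_min = ceil(Sum of Task Times / Cycle Time)
N_min = ceil(175 min / 10 min) = ceil(17.5)
N_min = 18 stations

18


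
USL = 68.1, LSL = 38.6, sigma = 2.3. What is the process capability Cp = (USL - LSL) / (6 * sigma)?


Cp = (68.1 - 38.6) / (6 * 2.3)

2.14


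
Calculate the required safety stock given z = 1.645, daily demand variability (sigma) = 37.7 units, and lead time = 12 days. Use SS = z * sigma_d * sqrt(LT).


Formula: SS = z * sigma_d * sqrt(LT)
sqrt(LT) = sqrt(12) = 3.4641
SS = 1.645 * 37.7 * 3.4641
SS = 214.8 units

214.8 units


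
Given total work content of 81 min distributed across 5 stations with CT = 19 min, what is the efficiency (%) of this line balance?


Formula: Efficiency = Sum of Task Times / (N_stations * CT) * 100
Total station capacity = 5 stations * 19 min = 95 min
Efficiency = 81 / 95 * 100 = 85.3%

85.3%


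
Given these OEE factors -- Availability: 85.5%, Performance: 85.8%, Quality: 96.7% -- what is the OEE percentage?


Formula: OEE = Availability * Performance * Quality / 10000
A * P = 85.5% * 85.8% / 100 = 73.36%
OEE = 73.36% * 96.7% / 100 = 70.9%

70.9%


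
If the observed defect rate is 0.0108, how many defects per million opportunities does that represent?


DPMO = defect_rate * 1000000 = 0.0108 * 1000000

10800


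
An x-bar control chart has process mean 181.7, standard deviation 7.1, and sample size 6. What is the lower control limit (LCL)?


LCL = 181.7 - 3 * 7.1 / sqrt(6)

173.0


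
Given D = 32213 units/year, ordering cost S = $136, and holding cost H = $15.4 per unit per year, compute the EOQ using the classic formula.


Formula: EOQ = sqrt(2 * D * S / H)
Numerator: 2 * 32213 * 136 = 8761936
2DS/H = 8761936 / 15.4 = 568956.9
EOQ = sqrt(568956.9) = 754.3 units

754.3 units


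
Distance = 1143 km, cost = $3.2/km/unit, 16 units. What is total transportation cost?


TC = dist * cost * units = 1143 * 3.2 * 16 = $58521.60

$58521.60


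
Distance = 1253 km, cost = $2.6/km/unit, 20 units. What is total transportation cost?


TC = dist * cost * units = 1253 * 2.6 * 20 = $65156.00

$65156.00


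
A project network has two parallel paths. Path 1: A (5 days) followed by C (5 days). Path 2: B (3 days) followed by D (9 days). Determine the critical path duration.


Path 1 = 5 + 5 = 10 days
Path 2 = 3 + 9 = 12 days
Duration = max(10, 12) = 12 days

12 days


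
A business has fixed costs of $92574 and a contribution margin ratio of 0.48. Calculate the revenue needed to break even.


Formula: BER = Fixed Costs / Contribution Margin Ratio
BER = $92574 / 0.48
BER = $192862.50 (to the nearest cent)

$192862.50


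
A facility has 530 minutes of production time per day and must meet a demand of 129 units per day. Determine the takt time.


Formula: Takt Time = Available Production Time / Customer Demand
Takt = 530 min/day / 129 units/day
Takt = 4.11 min/unit

4.11 min/unit


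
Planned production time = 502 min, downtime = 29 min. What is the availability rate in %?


Formula: Availability = (Planned Time - Downtime) / Planned Time * 100
Uptime = 502 - 29 = 473 min
Availability = 473 / 502 * 100 = 94.2%

94.2%


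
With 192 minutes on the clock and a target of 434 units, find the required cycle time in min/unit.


Formula: CT = Available Time / Number of Units
CT = 192 min / 434 units
CT = 0.44 min/unit

0.44 min/unit


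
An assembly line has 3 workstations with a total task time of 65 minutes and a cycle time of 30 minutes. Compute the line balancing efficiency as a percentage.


Formula: Efficiency = Sum of Task Times / (N_stations * CT) * 100
Total station capacity = 3 stations * 30 min = 90 min
Efficiency = 65 / 90 * 100 = 72.2%

72.2%


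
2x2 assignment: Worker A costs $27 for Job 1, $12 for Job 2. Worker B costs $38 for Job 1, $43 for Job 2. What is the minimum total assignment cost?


Option 1: A->1 + B->2 = $27 + $43 = $70
Option 2: A->2 + B->1 = $12 + $38 = $50
Min cost = min($70, $50) = $50

$50


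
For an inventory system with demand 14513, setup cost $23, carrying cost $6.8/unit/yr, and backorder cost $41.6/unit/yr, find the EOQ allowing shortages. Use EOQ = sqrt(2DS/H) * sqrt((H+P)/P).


Formula: EOQ* = sqrt(2DS/H) * sqrt((H+P)/P)
Base EOQ = sqrt(2*14513*23/6.8) = 313.33 units
Correction = sqrt((6.8+41.6)/41.6) = 1.07864
EOQ* = 313.33 * 1.07864 = 338.0 units

338.0 units


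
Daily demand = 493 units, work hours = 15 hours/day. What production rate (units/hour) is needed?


Formula: Production Rate = Daily Demand / Available Hours
Rate = 493 units/day / 15 hours/day
Rate = 32.9 units/hour

32.9 units/hour


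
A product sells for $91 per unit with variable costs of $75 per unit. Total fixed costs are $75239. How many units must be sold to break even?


Formula: BEQ = Fixed Costs / (Price - Variable Cost)
Contribution margin = $91 - $75 = $16/unit
BEQ = ceil($75239 / $16/unit) = ceil(4702.44) = 4703 units

4703 units


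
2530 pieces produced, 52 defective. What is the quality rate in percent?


Formula: Quality Rate = Good Pieces / Total Pieces * 100
Good pieces = 2530 - 52 = 2478
QR = 2478 / 2530 * 100 = 97.9%

97.9%


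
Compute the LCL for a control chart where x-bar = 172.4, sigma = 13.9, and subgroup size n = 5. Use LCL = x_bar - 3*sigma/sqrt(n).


LCL = 172.4 - 3 * 13.9 / sqrt(5)

153.75


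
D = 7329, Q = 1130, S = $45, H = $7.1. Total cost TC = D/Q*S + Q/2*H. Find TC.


TC = 7329/1130 * 45 + 1130/2 * 7.1

$4303.36


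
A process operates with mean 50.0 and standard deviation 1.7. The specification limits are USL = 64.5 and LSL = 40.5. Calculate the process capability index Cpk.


Cpu = (64.5 - 50.0) / (3 * 1.7) = 2.84
Cpl = (50.0 - 40.5) / (3 * 1.7) = 1.86
Cpk = min(2.84, 1.86) = 1.86

1.86


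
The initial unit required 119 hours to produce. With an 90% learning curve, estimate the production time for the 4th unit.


Formula: T_n = T_1 * (learning_rate)^(log2(n)) where learning_rate = rate/100
Doublings = log2(4) = 2
T_n = 119 * 0.9^2
T_n = 119 * 0.81 = 96.4 hours

96.4 hours


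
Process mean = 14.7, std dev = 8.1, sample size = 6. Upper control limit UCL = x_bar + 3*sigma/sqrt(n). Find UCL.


UCL = 14.7 + 3 * 8.1 / sqrt(6)

24.62


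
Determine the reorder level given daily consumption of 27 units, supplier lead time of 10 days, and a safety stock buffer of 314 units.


Formula: ROP = (Daily Demand * Lead Time) + Safety Stock
Demand during lead time = 27 * 10 = 270 units
ROP = 270 + 314 = 584 units

584 units


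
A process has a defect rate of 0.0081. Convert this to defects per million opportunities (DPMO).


DPMO = defect_rate * 1000000 = 0.0081 * 1000000

8100


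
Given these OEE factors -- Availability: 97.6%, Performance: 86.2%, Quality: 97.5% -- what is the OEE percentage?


Formula: OEE = Availability * Performance * Quality / 10000
A * P = 97.6% * 86.2% / 100 = 84.13%
OEE = 84.13% * 97.5% / 100 = 82.0%

82.0%


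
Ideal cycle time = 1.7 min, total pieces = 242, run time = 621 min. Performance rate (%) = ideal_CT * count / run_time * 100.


Formula: Performance = (Ideal CT * Total Count) / Run Time * 100
Ideal output time = 1.7 * 242 = 411.4 min
Performance = 411.4 / 621 * 100 = 66.2%

66.2%


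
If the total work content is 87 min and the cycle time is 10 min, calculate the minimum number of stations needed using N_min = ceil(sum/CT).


Formula: N_min = ceil(Sum of Task Times / Cycle Time)
N_min = ceil(87 min / 10 min) = ceil(8.7)
N_min = 9 stations

9


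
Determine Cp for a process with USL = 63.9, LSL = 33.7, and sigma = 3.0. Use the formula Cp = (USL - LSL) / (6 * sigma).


Cp = (63.9 - 33.7) / (6 * 3.0)

1.68


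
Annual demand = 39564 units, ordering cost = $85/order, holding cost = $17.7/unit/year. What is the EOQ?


Formula: EOQ = sqrt(2 * D * S / H)
Numerator: 2 * 39564 * 85 = 6725880
2DS/H = 6725880 / 17.7 = 379993.2
EOQ = sqrt(379993.2) = 616.4 units

616.4 units


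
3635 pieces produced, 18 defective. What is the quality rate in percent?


Formula: Quality Rate = Good Pieces / Total Pieces * 100
Good pieces = 3635 - 18 = 3617
QR = 3617 / 3635 * 100 = 99.5%

99.5%


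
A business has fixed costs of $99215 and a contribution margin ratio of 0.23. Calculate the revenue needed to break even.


Formula: BER = Fixed Costs / Contribution Margin Ratio
BER = $99215 / 0.23
BER = $431369.57 (to the nearest cent)

$431369.57


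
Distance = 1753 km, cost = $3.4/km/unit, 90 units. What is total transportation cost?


TC = dist * cost * units = 1753 * 3.4 * 90 = $536418.00

$536418.00


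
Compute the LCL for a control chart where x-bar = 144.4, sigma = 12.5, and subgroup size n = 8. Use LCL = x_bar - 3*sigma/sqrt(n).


LCL = 144.4 - 3 * 12.5 / sqrt(8)

131.14


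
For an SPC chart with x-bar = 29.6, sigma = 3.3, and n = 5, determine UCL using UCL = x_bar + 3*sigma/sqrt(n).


UCL = 29.6 + 3 * 3.3 / sqrt(5)

34.03


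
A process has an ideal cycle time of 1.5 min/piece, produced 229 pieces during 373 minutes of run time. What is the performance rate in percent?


Formula: Performance = (Ideal CT * Total Count) / Run Time * 100
Ideal output time = 1.5 * 229 = 343.5 min
Performance = 343.5 / 373 * 100 = 92.1%

92.1%


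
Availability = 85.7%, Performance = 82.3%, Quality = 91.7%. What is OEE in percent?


Formula: OEE = Availability * Performance * Quality / 10000
A * P = 85.7% * 82.3% / 100 = 70.53%
OEE = 70.53% * 91.7% / 100 = 64.7%

64.7%


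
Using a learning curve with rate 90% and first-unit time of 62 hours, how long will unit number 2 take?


Formula: T_n = T_1 * (learning_rate)^(log2(n)) where learning_rate = rate/100
Doublings = log2(2) = 1
T_n = 62 * 0.9^1
T_n = 62 * 0.9 = 55.8 hours

55.8 hours


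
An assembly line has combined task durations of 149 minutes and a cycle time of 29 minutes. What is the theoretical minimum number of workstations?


Formula: N_min = ceil(Sum of Task Times / Cycle Time)
N_min = ceil(149 min / 29 min) = ceil(5.1379)
N_min = 6 stations

6


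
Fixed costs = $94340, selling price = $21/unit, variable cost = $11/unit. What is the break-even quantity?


Formula: BEQ = Fixed Costs / (Price - Variable Cost)
Contribution margin = $21 - $11 = $10/unit
BEQ = ceil($94340 / $10/unit) = ceil(9434.0) = 9434 units

9434 units


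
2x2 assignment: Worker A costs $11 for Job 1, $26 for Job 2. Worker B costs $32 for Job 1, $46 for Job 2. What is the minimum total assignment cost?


Option 1: A->1 + B->2 = $11 + $46 = $57
Option 2: A->2 + B->1 = $26 + $32 = $58
Min cost = min($57, $58) = $57

$57


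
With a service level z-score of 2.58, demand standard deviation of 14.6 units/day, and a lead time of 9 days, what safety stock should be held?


Formula: SS = z * sigma_d * sqrt(LT)
sqrt(LT) = sqrt(9) = 3.0
SS = 2.58 * 14.6 * 3.0
SS = 113.0 units

113.0 units


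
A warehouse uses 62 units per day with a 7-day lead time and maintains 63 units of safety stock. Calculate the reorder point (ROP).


Formula: ROP = (Daily Demand * Lead Time) + Safety Stock
Demand during lead time = 62 * 7 = 434 units
ROP = 434 + 63 = 497 units

497 units


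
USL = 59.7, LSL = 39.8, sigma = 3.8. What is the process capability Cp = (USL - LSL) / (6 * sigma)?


Cp = (59.7 - 39.8) / (6 * 3.8)

0.87


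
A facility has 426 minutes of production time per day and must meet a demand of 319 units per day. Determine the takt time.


Formula: Takt Time = Available Production Time / Customer Demand
Takt = 426 min/day / 319 units/day
Takt = 1.34 min/unit

1.34 min/unit


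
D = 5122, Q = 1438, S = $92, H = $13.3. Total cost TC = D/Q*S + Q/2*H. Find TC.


TC = 5122/1438 * 92 + 1438/2 * 13.3

$9890.39


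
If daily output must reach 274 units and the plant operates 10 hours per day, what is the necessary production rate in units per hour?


Formula: Production Rate = Daily Demand / Available Hours
Rate = 274 units/day / 10 hours/day
Rate = 27.4 units/hour

27.4 units/hour


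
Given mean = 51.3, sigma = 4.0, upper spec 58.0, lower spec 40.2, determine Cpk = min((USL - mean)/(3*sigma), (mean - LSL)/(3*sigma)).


Cpu = (58.0 - 51.3) / (3 * 4.0) = 0.56
Cpl = (51.3 - 40.2) / (3 * 4.0) = 0.93
Cpk = min(0.56, 0.93) = 0.56

0.56


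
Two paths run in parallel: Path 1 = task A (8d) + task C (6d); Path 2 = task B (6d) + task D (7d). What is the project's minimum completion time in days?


Path 1 = 8 + 6 = 14 days
Path 2 = 6 + 7 = 13 days
Duration = max(14, 13) = 14 days

14 days


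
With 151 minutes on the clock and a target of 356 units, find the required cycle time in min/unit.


Formula: CT = Available Time / Number of Units
CT = 151 min / 356 units
CT = 0.42 min/unit

0.42 min/unit


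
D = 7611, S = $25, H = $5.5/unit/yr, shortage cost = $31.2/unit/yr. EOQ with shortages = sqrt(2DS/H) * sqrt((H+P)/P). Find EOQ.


Formula: EOQ* = sqrt(2DS/H) * sqrt((H+P)/P)
Base EOQ = sqrt(2*7611*25/5.5) = 263.04 units
Correction = sqrt((5.5+31.2)/31.2) = 1.08457
EOQ* = 263.04 * 1.08457 = 285.3 units

285.3 units


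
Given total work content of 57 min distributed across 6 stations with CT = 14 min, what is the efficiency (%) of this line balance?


Formula: Efficiency = Sum of Task Times / (N_stations * CT) * 100
Total station capacity = 6 stations * 14 min = 84 min
Efficiency = 57 / 84 * 100 = 67.9%

67.9%


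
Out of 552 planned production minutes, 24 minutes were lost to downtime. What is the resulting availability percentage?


Formula: Availability = (Planned Time - Downtime) / Planned Time * 100
Uptime = 552 - 24 = 528 min
Availability = 528 / 552 * 100 = 95.7%

95.7%


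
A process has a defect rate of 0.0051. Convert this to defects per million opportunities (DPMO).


DPMO = defect_rate * 1000000 = 0.0051 * 1000000

5100


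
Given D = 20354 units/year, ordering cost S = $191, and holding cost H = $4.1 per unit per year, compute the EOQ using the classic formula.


Formula: EOQ = sqrt(2 * D * S / H)
Numerator: 2 * 20354 * 191 = 7775228
2DS/H = 7775228 / 4.1 = 1896397.1
EOQ = sqrt(1896397.1) = 1377.1 units

1377.1 units


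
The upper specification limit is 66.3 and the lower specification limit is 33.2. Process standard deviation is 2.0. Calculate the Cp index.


Cp = (66.3 - 33.2) / (6 * 2.0)

2.76


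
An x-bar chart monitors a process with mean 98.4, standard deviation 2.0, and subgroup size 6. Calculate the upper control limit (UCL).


UCL = 98.4 + 3 * 2.0 / sqrt(6)

100.85


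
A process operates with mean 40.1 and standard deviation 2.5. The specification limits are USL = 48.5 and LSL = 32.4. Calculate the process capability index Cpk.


Cpu = (48.5 - 40.1) / (3 * 2.5) = 1.12
Cpl = (40.1 - 32.4) / (3 * 2.5) = 1.03
Cpk = min(1.12, 1.03) = 1.03

1.03


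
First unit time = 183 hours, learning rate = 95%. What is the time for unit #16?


Formula: T_n = T_1 * (learning_rate)^(log2(n)) where learning_rate = rate/100
Doublings = log2(16) = 4
T_n = 183 * 0.95^4
T_n = 183 * 0.8145 = 149.1 hours

149.1 hours


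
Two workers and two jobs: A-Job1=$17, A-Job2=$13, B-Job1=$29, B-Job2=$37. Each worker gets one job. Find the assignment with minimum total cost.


Option 1: A->1 + B->2 = $17 + $37 = $54
Option 2: A->2 + B->1 = $13 + $29 = $42
Min cost = min($54, $42) = $42

$42


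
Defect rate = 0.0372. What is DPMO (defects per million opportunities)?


DPMO = defect_rate * 1000000 = 0.0372 * 1000000

37200


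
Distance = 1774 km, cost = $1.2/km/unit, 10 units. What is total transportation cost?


TC = dist * cost * units = 1774 * 1.2 * 10 = $21288.00

$21288.00


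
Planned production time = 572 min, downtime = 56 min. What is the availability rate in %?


Formula: Availability = (Planned Time - Downtime) / Planned Time * 100
Uptime = 572 - 56 = 516 min
Availability = 516 / 572 * 100 = 90.2%

90.2%


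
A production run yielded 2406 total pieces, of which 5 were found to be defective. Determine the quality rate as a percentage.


Formula: Quality Rate = Good Pieces / Total Pieces * 100
Good pieces = 2406 - 5 = 2401
QR = 2401 / 2406 * 100 = 99.8%

99.8%


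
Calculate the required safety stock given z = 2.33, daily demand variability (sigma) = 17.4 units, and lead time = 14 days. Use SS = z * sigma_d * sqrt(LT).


Formula: SS = z * sigma_d * sqrt(LT)
sqrt(LT) = sqrt(14) = 3.7417
SS = 2.33 * 17.4 * 3.7417
SS = 151.7 units

151.7 units


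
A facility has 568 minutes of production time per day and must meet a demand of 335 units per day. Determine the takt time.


Formula: Takt Time = Available Production Time / Customer Demand
Takt = 568 min/day / 335 units/day
Takt = 1.7 min/unit

1.7 min/unit


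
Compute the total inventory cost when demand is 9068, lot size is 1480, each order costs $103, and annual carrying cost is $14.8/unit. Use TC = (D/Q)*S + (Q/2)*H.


TC = 9068/1480 * 103 + 1480/2 * 14.8

$11583.08


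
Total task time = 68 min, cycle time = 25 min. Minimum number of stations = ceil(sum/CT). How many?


Formula: N_min = ceil(Sum of Task Times / Cycle Time)
N_min = ceil(68 min / 25 min) = ceil(2.72)
N_min = 3 stations

3


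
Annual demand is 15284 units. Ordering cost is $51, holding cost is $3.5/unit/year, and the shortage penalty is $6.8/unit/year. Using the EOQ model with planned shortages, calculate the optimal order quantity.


Formula: EOQ* = sqrt(2DS/H) * sqrt((H+P)/P)
Base EOQ = sqrt(2*15284*51/3.5) = 667.4 units
Correction = sqrt((3.5+6.8)/6.8) = 1.23073
EOQ* = 667.4 * 1.23073 = 821.4 units

821.4 units


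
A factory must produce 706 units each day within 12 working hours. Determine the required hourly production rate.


Formula: Production Rate = Daily Demand / Available Hours
Rate = 706 units/day / 12 hours/day
Rate = 58.8 units/hour

58.8 units/hour


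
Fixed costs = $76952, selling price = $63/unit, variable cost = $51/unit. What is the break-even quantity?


Formula: BEQ = Fixed Costs / (Price - Variable Cost)
Contribution margin = $63 - $51 = $12/unit
BEQ = ceil($76952 / $12/unit) = ceil(6412.67) = 6413 units

6413 units


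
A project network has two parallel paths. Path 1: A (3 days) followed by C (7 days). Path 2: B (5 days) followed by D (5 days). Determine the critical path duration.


Path 1 = 3 + 7 = 10 days
Path 2 = 5 + 5 = 10 days
Duration = max(10, 10) = 10 days

10 days


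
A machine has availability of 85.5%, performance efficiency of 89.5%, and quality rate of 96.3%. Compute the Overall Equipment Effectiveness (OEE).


Formula: OEE = Availability * Performance * Quality / 10000
A * P = 85.5% * 89.5% / 100 = 76.52%
OEE = 76.52% * 96.3% / 100 = 73.7%

73.7%


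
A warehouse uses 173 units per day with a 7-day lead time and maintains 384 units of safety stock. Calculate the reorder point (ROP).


Formula: ROP = (Daily Demand * Lead Time) + Safety Stock
Demand during lead time = 173 * 7 = 1211 units
ROP = 1211 + 384 = 1595 units

1595 units


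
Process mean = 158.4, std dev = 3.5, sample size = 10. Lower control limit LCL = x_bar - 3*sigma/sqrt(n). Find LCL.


LCL = 158.4 - 3 * 3.5 / sqrt(10)

155.08


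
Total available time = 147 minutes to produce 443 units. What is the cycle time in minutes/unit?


Formula: CT = Available Time / Number of Units
CT = 147 min / 443 units
CT = 0.33 min/unit

0.33 min/unit


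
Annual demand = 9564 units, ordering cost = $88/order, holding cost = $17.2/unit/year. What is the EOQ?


Formula: EOQ = sqrt(2 * D * S / H)
Numerator: 2 * 9564 * 88 = 1683264
2DS/H = 1683264 / 17.2 = 97864.2
EOQ = sqrt(97864.2) = 312.8 units

312.8 units


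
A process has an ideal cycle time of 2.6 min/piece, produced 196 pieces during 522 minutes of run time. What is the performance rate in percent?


Formula: Performance = (Ideal CT * Total Count) / Run Time * 100
Ideal output time = 2.6 * 196 = 509.6 min
Performance = 509.6 / 522 * 100 = 97.6%

97.6%


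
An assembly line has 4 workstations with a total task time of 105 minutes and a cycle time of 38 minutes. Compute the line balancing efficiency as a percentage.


Formula: Efficiency = Sum of Task Times / (N_stations * CT) * 100
Total station capacity = 4 stations * 38 min = 152 min
Efficiency = 105 / 152 * 100 = 69.1%

69.1%


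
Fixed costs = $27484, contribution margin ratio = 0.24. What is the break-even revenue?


Formula: BER = Fixed Costs / Contribution Margin Ratio
BER = $27484 / 0.24
BER = $114516.67 (to the nearest cent)

$114516.67


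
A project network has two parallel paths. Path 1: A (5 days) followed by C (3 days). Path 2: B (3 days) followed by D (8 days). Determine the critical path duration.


Path 1 = 5 + 3 = 8 days
Path 2 = 3 + 8 = 11 days
Duration = max(8, 11) = 11 days

11 days


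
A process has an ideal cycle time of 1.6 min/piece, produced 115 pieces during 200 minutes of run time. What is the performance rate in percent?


Formula: Performance = (Ideal CT * Total Count) / Run Time * 100
Ideal output time = 1.6 * 115 = 184.0 min
Performance = 184.0 / 200 * 100 = 92.0%

92.0%


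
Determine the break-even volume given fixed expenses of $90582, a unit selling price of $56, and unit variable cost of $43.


Formula: BEQ = Fixed Costs / (Price - Variable Cost)
Contribution margin = $56 - $43 = $13/unit
BEQ = ceil($90582 / $13/unit) = ceil(6967.85) = 6968 units

6968 units


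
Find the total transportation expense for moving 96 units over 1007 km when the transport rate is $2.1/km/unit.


TC = dist * cost * units = 1007 * 2.1 * 96 = $203011.20

$203011.20


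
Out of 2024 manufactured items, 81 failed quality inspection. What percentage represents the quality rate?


Formula: Quality Rate = Good Pieces / Total Pieces * 100
Good pieces = 2024 - 81 = 1943
QR = 1943 / 2024 * 100 = 96.0%

96.0%


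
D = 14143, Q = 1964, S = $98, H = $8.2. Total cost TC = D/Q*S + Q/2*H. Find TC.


TC = 14143/1964 * 98 + 1964/2 * 8.2

$8758.11


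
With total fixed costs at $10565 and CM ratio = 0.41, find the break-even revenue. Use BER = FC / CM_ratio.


Formula: BER = Fixed Costs / Contribution Margin Ratio
BER = $10565 / 0.41
BER = $25768.29 (to the nearest cent)

$25768.29


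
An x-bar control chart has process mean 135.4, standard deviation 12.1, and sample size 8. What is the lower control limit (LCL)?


LCL = 135.4 - 3 * 12.1 / sqrt(8)

122.57


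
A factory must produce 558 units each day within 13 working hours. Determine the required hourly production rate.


Formula: Production Rate = Daily Demand / Available Hours
Rate = 558 units/day / 13 hours/day
Rate = 42.9 units/hour

42.9 units/hour


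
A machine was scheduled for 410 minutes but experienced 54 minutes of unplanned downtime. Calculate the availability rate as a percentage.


Formula: Availability = (Planned Time - Downtime) / Planned Time * 100
Uptime = 410 - 54 = 356 min
Availability = 356 / 410 * 100 = 86.8%

86.8%


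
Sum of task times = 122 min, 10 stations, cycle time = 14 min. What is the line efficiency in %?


Formula: Efficiency = Sum of Task Times / (N_stations * CT) * 100
Total station capacity = 10 stations * 14 min = 140 min
Efficiency = 122 / 140 * 100 = 87.1%

87.1%


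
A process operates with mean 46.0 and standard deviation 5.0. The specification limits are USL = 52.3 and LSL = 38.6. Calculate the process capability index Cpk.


Cpu = (52.3 - 46.0) / (3 * 5.0) = 0.42
Cpl = (46.0 - 38.6) / (3 * 5.0) = 0.49
Cpk = min(0.42, 0.49) = 0.42

0.42


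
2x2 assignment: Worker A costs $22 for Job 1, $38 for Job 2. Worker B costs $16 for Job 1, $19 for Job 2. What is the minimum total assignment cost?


Option 1: A->1 + B->2 = $22 + $19 = $41
Option 2: A->2 + B->1 = $38 + $16 = $54
Min cost = min($41, $54) = $41

$41


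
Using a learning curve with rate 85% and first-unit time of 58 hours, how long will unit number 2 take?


Formula: T_n = T_1 * (learning_rate)^(log2(n)) where learning_rate = rate/100
Doublings = log2(2) = 1
T_n = 58 * 0.85^1
T_n = 58 * 0.85 = 49.3 hours

49.3 hours


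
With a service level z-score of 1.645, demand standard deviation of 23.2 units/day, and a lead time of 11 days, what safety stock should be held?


Formula: SS = z * sigma_d * sqrt(LT)
sqrt(LT) = sqrt(11) = 3.3166
SS = 1.645 * 23.2 * 3.3166
SS = 126.6 units

126.6 units


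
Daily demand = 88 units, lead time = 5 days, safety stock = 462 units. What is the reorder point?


Formula: ROP = (Daily Demand * Lead Time) + Safety Stock
Demand during lead time = 88 * 5 = 440 units
ROP = 440 + 462 = 902 units

902 units


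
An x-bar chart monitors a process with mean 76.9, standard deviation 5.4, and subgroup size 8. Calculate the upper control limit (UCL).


UCL = 76.9 + 3 * 5.4 / sqrt(8)

82.63


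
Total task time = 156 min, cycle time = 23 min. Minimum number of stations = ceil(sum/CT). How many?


Formula: N_min = ceil(Sum of Task Times / Cycle Time)
N_min = ceil(156 min / 23 min) = ceil(6.7826)
N_min = 7 stations

7


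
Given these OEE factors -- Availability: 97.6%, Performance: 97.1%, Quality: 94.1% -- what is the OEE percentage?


Formula: OEE = Availability * Performance * Quality / 10000
A * P = 97.6% * 97.1% / 100 = 94.77%
OEE = 94.77% * 94.1% / 100 = 89.2%

89.2%


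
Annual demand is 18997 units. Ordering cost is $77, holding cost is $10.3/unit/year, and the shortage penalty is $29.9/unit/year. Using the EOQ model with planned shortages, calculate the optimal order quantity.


Formula: EOQ* = sqrt(2DS/H) * sqrt((H+P)/P)
Base EOQ = sqrt(2*18997*77/10.3) = 532.95 units
Correction = sqrt((10.3+29.9)/29.9) = 1.15952
EOQ* = 532.95 * 1.15952 = 618.0 units

618.0 units


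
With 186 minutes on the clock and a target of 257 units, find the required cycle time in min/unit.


Formula: CT = Available Time / Number of Units
CT = 186 min / 257 units
CT = 0.72 min/unit

0.72 min/unit


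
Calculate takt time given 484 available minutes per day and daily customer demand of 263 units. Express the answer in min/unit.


Formula: Takt Time = Available Production Time / Customer Demand
Takt = 484 min/day / 263 units/day
Takt = 1.84 min/unit

1.84 min/unit


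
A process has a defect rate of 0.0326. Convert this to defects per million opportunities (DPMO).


DPMO = defect_rate * 1000000 = 0.0326 * 1000000

32600


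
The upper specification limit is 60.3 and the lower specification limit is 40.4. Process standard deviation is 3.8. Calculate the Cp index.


Cp = (60.3 - 40.4) / (6 * 3.8)

0.87


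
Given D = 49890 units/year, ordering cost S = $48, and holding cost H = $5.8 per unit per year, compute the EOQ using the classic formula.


Formula: EOQ = sqrt(2 * D * S / H)
Numerator: 2 * 49890 * 48 = 4789440
2DS/H = 4789440 / 5.8 = 825765.5
EOQ = sqrt(825765.5) = 908.7 units

908.7 units


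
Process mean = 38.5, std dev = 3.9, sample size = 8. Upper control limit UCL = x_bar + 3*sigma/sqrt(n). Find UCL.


UCL = 38.5 + 3 * 3.9 / sqrt(8)

42.64


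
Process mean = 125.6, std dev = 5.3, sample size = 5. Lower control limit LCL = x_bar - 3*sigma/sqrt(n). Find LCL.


LCL = 125.6 - 3 * 5.3 / sqrt(5)

118.49


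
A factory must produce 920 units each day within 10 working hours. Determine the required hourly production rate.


Formula: Production Rate = Daily Demand / Available Hours
Rate = 920 units/day / 10 hours/day
Rate = 92.0 units/hour

92.0 units/hour


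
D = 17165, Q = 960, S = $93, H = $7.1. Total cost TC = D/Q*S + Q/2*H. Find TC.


TC = 17165/960 * 93 + 960/2 * 7.1

$5070.86


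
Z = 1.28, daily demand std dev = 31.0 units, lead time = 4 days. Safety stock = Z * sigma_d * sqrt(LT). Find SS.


Formula: SS = z * sigma_d * sqrt(LT)
sqrt(LT) = sqrt(4) = 2.0
SS = 1.28 * 31.0 * 2.0
SS = 79.4 units

79.4 units


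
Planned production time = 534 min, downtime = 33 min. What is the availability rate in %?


Formula: Availability = (Planned Time - Downtime) / Planned Time * 100
Uptime = 534 - 33 = 501 min
Availability = 501 / 534 * 100 = 93.8%

93.8%


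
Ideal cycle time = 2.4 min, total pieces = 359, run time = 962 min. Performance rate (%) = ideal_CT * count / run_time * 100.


Formula: Performance = (Ideal CT * Total Count) / Run Time * 100
Ideal output time = 2.4 * 359 = 861.6 min
Performance = 861.6 / 962 * 100 = 89.6%

89.6%


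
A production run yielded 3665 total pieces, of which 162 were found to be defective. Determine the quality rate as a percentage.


Formula: Quality Rate = Good Pieces / Total Pieces * 100
Good pieces = 3665 - 162 = 3503
QR = 3503 / 3665 * 100 = 95.6%

95.6%


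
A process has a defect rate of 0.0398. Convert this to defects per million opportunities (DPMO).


DPMO = defect_rate * 1000000 = 0.0398 * 1000000

39800


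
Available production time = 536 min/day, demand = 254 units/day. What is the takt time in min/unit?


Formula: Takt Time = Available Production Time / Customer Demand
Takt = 536 min/day / 254 units/day
Takt = 2.11 min/unit

2.11 min/unit


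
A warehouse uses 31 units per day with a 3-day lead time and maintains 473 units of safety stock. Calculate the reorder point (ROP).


Formula: ROP = (Daily Demand * Lead Time) + Safety Stock
Demand during lead time = 31 * 3 = 93 units
ROP = 93 + 473 = 566 units

566 units


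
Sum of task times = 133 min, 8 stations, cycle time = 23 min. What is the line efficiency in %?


Formula: Efficiency = Sum of Task Times / (N_stations * CT) * 100
Total station capacity = 8 stations * 23 min = 184 min
Efficiency = 133 / 184 * 100 = 72.3%

72.3%


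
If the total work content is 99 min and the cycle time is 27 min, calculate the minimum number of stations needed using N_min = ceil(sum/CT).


Formula: N_min = ceil(Sum of Task Times / Cycle Time)
N_min = ceil(99 min / 27 min) = ceil(3.6667)
N_min = 4 stations

4


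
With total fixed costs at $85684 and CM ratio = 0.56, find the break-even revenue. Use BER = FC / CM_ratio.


Formula: BER = Fixed Costs / Contribution Margin Ratio
BER = $85684 / 0.56
BER = $153007.14 (to the nearest cent)

$153007.14


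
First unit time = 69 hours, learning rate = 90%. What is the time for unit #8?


Formula: T_n = T_1 * (learning_rate)^(log2(n)) where learning_rate = rate/100
Doublings = log2(8) = 3
T_n = 69 * 0.9^3
T_n = 69 * 0.729 = 50.3 hours

50.3 hours


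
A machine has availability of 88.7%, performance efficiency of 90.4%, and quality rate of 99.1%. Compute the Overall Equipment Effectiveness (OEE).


Formula: OEE = Availability * Performance * Quality / 10000
A * P = 88.7% * 90.4% / 100 = 80.18%
OEE = 80.18% * 99.1% / 100 = 79.5%

79.5%


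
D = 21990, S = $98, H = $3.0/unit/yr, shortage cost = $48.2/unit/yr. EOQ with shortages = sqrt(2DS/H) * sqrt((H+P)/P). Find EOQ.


Formula: EOQ* = sqrt(2DS/H) * sqrt((H+P)/P)
Base EOQ = sqrt(2*21990*98/3.0) = 1198.62 units
Correction = sqrt((3.0+48.2)/48.2) = 1.03065
EOQ* = 1198.62 * 1.03065 = 1235.4 units

1235.4 units


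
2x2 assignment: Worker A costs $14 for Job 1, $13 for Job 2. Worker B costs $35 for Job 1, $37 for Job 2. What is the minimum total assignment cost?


Option 1: A->1 + B->2 = $14 + $37 = $51
Option 2: A->2 + B->1 = $13 + $35 = $48
Min cost = min($51, $48) = $48

$48


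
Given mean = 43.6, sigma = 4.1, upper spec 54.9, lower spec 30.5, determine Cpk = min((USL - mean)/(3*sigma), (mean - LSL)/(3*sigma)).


Cpu = (54.9 - 43.6) / (3 * 4.1) = 0.92
Cpl = (43.6 - 30.5) / (3 * 4.1) = 1.07
Cpk = min(0.92, 1.07) = 0.92

0.92


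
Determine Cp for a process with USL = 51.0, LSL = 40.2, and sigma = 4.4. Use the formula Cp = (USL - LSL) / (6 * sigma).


Cp = (51.0 - 40.2) / (6 * 4.4)

0.41


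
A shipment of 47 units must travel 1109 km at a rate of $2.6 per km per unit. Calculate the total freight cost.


TC = dist * cost * units = 1109 * 2.6 * 47 = $135519.80

$135519.80


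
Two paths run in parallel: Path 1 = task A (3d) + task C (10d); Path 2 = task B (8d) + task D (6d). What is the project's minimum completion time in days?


Path 1 = 3 + 10 = 13 days
Path 2 = 8 + 6 = 14 days
Duration = max(13, 14) = 14 days

14 days


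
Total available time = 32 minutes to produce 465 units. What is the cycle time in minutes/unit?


Formula: CT = Available Time / Number of Units
CT = 32 min / 465 units
CT = 0.07 min/unit

0.07 min/unit


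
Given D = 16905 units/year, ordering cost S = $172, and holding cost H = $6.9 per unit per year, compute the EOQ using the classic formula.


Formula: EOQ = sqrt(2 * D * S / H)
Numerator: 2 * 16905 * 172 = 5815320
2DS/H = 5815320 / 6.9 = 842800.0
EOQ = sqrt(842800.0) = 918.0 units

918.0 units


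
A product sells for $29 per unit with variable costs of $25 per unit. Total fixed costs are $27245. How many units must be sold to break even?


Formula: BEQ = Fixed Costs / (Price - Variable Cost)
Contribution margin = $29 - $25 = $4/unit
BEQ = ceil($27245 / $4/unit) = ceil(6811.25) = 6812 units

6812 units


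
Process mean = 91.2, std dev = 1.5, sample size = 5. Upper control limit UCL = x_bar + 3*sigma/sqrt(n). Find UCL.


UCL = 91.2 + 3 * 1.5 / sqrt(5)

93.21


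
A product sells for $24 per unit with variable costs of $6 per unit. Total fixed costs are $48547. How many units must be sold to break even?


Formula: BEQ = Fixed Costs / (Price - Variable Cost)
Contribution margin = $24 - $6 = $18/unit
BEQ = ceil($48547 / $18/unit) = ceil(2697.06) = 2698 units

2698 units


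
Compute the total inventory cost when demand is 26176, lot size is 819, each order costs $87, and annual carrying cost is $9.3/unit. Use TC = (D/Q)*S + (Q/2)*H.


TC = 26176/819 * 87 + 819/2 * 9.3

$6588.95


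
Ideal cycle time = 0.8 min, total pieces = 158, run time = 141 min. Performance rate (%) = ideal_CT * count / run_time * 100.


Formula: Performance = (Ideal CT * Total Count) / Run Time * 100
Ideal output time = 0.8 * 158 = 126.4 min
Performance = 126.4 / 141 * 100 = 89.6%

89.6%


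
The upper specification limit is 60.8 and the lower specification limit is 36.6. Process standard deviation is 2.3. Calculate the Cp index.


Cp = (60.8 - 36.6) / (6 * 2.3)

1.75
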